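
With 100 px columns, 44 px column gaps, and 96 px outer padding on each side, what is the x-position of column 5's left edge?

672 px

Each column+gutter stride is 144 px; 4 of them past the 96 px margin is 96 + 576 = 672 px.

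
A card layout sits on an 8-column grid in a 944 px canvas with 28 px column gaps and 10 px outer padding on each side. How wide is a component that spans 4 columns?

Content width = 944 − 2·10 = 924 px.
924 − 7·28 = 728; ÷8 gives c = 91 px.
4 columns plus 3 column gaps: 364 + 84 = 448 px.

448 px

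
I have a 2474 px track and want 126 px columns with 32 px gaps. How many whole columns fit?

15 columns

Each extra column adds 126 + 32 = 158 px.
(2474 + 32) / 158 = 15.86, so 15 columns fit.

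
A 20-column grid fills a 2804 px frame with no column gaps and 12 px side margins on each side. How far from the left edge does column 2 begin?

Subtract both margins: 2804 − 2·12 = 2780 px.
20c = 2780 → c = 139 px.
Each column+gutter stride is 139 px; 1 of them past the 12 px margin is 12 + 139 = 151 px.

151 px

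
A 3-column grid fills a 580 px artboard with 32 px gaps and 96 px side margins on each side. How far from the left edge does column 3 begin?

Content = 580 − 2·96 = 388 px.
3 columns + 2 gaps: 3c + 2·32 = 388.
3c = 388 − 64 = 324, so c = 108 px.
Each column+gutter stride is 140 px; 2 of them past the 96 px margin is 96 + 280 = 376 px.

376 px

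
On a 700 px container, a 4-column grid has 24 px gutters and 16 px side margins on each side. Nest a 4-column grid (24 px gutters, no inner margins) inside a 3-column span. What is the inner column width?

105.75 px

Outer content = 700 − 2·16 = 668 px.
Subtracting 3 gutters of 24 leaves 596 for 4 columns, so c = 149 px.
3 columns plus 2 gutters: 447 + 48 = 495 px.
Subtracting 3 gutters of 24 leaves 423 for 4 columns, so d = 105.75 px.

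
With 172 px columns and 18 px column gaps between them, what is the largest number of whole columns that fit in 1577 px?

8 columns: 8·172 + 7·18 = 1502 px ≤ 1577.
9 columns: 1692 px > 1577. So 8.

8 columns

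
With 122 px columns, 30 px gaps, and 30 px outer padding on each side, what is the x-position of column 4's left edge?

Column 4 starts at margin + 3·(column + gutter) = 30 + 3·152 = 486 px.

486 px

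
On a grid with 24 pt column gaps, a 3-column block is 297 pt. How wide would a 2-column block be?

297 − 2·24 = 249; ÷3 gives c = 83 pt.
2-column span = 2·83 + 1·24 = 190 pt.

190 pt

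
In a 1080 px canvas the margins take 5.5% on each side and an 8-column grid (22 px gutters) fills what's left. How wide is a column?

1080 × (1 − 2·5.5%) = 1080 × 89% = 961.2 px for the columns.
8c + 7·22 = 961.2 → 8c = 807.2 → c = 100.9 px.

100.9 px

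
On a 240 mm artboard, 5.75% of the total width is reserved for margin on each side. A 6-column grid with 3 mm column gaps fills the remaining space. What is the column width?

32.9 mm

240 × (1 − 2·5.75%) = 240 × 88.5% = 212.4 mm for the columns.
6c + 5·3 = 212.4 → 6c = 197.4 → c = 32.9 mm.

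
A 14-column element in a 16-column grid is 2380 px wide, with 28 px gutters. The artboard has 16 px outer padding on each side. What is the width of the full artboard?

2756 px

Subtracting 13 gutters of 28 leaves 2016 for 14 columns, so c = 144 px.
Artboard = 2·16 + 16·144 + 15·28 = 32 + 2304 + 420 = 2756 px.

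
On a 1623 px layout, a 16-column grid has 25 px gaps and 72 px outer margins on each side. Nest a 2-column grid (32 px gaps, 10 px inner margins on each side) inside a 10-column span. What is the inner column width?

431.5 px

Outer content = 1623 − 2·72 = 1479 px.
1479 − 15·25 = 1104; ÷16 gives c = 69 px.
Span of 10: 10·69 + 9·25 = 690 + 225 = 915 px.
Inner content = 915 − 2·10 = 895 px.
Subtracting 1 gap of 32 leaves 863 for 2 columns, so d = 431.5 px.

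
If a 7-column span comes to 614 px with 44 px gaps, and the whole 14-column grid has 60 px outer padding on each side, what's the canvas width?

1392 px

614 − 6·44 = 350; ÷7 gives c = 50 px.
Total width: 2·60 + 14·50 + 13·44 = 1392 px.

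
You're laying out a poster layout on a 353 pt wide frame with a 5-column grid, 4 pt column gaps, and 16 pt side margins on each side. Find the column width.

Inside the margins: 353 − 32 = 321 pt.
321 − 4·4 = 305; ÷5 gives c = 61 pt.

61 pt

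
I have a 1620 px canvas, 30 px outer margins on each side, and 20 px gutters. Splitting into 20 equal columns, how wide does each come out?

59 px

Take off 60 px of margins, leaving 1560 px.
20c + 19·20 = 1560 → 20c = 1180 → c = 59 px.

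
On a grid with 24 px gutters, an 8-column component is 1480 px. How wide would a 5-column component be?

916 px

1480 − 7·24 = 1312; ÷8 gives c = 164 px.
5-column span = 5·164 + 4·24 = 916 px.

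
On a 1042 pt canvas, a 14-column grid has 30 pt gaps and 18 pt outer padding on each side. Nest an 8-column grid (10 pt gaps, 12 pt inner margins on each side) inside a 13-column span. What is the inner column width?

104.75 pt

Subtract both margins: 1042 − 2·18 = 1006 pt.
14c + 13·30 = 1006 → 14c = 616 → c = 44 pt.
13-column span = 13·44 + 12·30 = 932 pt.
Inner content = 932 − 2·12 = 908 pt.
908 − 7·10 = 838; ÷8 gives d = 104.75 pt.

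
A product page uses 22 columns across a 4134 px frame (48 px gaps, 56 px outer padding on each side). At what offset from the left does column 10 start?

1721 px

Subtract both margins: 4134 − 2·56 = 4022 px.
22c + 21·48 = 4022 → 22c = 3014 → c = 137 px.
Before column 10: the margin + 9 columns + 9 gaps.
Offset = 56 + 9·(137 + 48) = 56 + 1665 = 1721 px.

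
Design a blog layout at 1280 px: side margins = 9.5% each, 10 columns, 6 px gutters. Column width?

98.28 px

Margins: 9.5% × 1280 = 121.6 px each, so content = 1280 − 243.2 = 1036.8 px.
10c + 9·6 = 1036.8 → 10c = 982.8 → c = 98.28 px.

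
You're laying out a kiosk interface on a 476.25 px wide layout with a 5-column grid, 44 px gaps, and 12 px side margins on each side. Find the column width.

Content width = 476.25 − 2·12 = 452.25 px.
5 columns + 4 gaps: 5c + 4·44 = 452.25.
5c = 452.25 − 176 = 276.25, so c = 55.25 px.

55.25 px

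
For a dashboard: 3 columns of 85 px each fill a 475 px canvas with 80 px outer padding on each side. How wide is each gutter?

Take off 160 px of margins, leaving 315 px.
3·85 + 2g = 315 → 2g = 60 → g = 30 px.

30 px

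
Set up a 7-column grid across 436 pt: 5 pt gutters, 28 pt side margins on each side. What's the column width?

50 pt

Take off 56 pt of margins, leaving 380 pt.
7c + 6·5 = 380 → 7c = 350 → c = 50 pt.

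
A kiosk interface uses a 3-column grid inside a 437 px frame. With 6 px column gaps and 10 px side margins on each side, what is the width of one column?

Subtract both margins: 437 − 2·10 = 417 px.
Subtracting 2 column gaps of 6 leaves 405 for 3 columns, so c = 135 px.

135 px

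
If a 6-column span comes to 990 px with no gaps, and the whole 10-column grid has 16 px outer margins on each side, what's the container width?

1682 px

6c = 990 → c = 165 px.
Container = 2·16 + 10·165 = 32 + 1650 = 1682 px.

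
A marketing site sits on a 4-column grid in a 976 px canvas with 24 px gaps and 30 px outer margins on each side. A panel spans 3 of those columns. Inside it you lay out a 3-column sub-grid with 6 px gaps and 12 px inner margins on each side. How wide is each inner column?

Subtract both margins: 976 − 2·30 = 916 px.
916 − 3·24 = 844; ÷4 gives c = 211 px.
3 columns plus 2 gaps: 633 + 48 = 681 px.
Inner content = 681 − 2·12 = 657 px.
657 − 2·6 = 645; ÷3 gives d = 215 px.

215 px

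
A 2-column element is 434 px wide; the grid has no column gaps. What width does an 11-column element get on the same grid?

2387 px

2c = 434 → c = 217 px.
11-column span = 11·217 = 2387 px.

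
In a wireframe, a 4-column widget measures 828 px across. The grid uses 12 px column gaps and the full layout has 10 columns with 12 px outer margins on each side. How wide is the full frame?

Subtracting 3 column gaps of 12 leaves 792 for 4 columns, so c = 198 px.
Adding margins, columns and gutters: 24 + 1980 + 108 = 2112 px.

2112 px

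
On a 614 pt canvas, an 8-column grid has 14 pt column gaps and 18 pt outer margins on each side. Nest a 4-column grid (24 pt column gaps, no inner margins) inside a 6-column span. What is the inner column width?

89.5 pt

Take off 36 pt of margins, leaving 578 pt.
8 columns + 7 column gaps: 8c + 7·14 = 578.
8c = 578 − 98 = 480, so c = 60 pt.
Span of 6: 6·60 + 5·14 = 360 + 70 = 430 pt.
4d + 3·24 = 430 → 4d = 358 → d = 89.5 pt.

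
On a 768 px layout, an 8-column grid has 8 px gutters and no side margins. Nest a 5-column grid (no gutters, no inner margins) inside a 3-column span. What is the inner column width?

768 − 7·8 = 712; ÷8 gives c = 89 px.
3 columns plus 2 gutters: 267 + 16 = 283 px.
With no gutters, each column is 283/5 = 56.6 px.

56.6 px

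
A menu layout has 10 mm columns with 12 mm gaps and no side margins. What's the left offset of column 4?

Each column+gutter stride is 22 mm; with no margin, 3 of them is 66 mm.

66 mm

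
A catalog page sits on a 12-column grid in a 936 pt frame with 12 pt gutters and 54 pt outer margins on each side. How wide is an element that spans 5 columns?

338 pt

Take off 108 pt of margins, leaving 828 pt.
828 − 11·12 = 696; ÷12 gives c = 58 pt.
Span of 5: 5·58 + 4·12 = 290 + 48 = 338 pt.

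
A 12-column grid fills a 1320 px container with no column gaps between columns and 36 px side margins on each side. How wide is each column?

Take off 72 px of margins, leaving 1248 px.
With no column gaps, each column is 1248/12 = 104 px.

104 px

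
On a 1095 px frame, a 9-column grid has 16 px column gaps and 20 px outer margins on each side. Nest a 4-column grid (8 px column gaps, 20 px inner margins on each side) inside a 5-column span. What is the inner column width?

Take off 40 px of margins, leaving 1055 px.
9c + 8·16 = 1055 → 9c = 927 → c = 103 px.
5 columns plus 4 column gaps: 515 + 64 = 579 px.
Inner content = 579 − 2·20 = 539 px.
4 columns + 3 column gaps: 4d + 3·8 = 539.
4d = 539 − 24 = 515, so d = 128.75 px.

128.75 px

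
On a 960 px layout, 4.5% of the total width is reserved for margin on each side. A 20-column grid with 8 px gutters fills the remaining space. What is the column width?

960 × (1 − 2·4.5%) = 960 × 91% = 873.6 px for the columns.
873.6 − 19·8 = 721.6; ÷20 gives c = 36.08 px.

36.08 px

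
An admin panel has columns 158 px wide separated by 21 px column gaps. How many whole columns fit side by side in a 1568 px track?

8 columns

8 columns: 8·158 + 7·21 = 1411 px ≤ 1568.
9 columns: 1590 px > 1568. So 8.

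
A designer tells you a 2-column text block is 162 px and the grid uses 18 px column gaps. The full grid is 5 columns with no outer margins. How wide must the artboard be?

Subtracting 1 column gap of 18 leaves 144 for 2 columns, so c = 72 px.
Summing: 360 + 72 = 432 px.

432 px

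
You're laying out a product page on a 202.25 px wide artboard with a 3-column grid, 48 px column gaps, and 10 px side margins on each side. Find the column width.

28.75 px

Take off 20 px of margins, leaving 182.25 px.
Subtracting 2 column gaps of 48 leaves 86.25 for 3 columns, so c = 28.75 px.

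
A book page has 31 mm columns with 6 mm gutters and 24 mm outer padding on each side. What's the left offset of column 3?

98 mm

Column 3 starts at margin + 2·(column + gutter) = 24 + 2·37 = 98 mm.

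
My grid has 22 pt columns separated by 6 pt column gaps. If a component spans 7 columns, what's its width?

7-column span = 7·22 + 6·6 = 190 pt.

190 pt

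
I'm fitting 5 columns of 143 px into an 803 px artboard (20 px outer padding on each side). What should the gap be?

12 px

Subtract both margins: 803 − 2·20 = 763 px.
5·143 + 4g = 763 → 4g = 48 → g = 12 px.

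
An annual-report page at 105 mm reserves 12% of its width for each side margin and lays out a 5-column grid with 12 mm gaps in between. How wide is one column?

105 × (1 − 2·12%) = 105 × 76% = 79.8 mm for the columns.
5 columns + 4 gaps: 5c + 4·12 = 79.8.
5c = 79.8 − 48 = 31.8, so c = 6.36 mm.

6.36 mm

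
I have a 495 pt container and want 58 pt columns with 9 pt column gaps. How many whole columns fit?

Each extra column adds 58 + 9 = 67 pt.
(495 + 9) / 67 = 7.52, so 7 columns fit.

7 columns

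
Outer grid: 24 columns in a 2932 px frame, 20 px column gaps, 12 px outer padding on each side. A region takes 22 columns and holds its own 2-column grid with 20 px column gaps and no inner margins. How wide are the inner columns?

1322 px

Subtract both margins: 2932 − 2·12 = 2908 px.
24c + 23·20 = 2908 → 24c = 2448 → c = 102 px.
22 columns plus 21 column gaps: 2244 + 420 = 2664 px.
2 columns + 1 column gap: 2d + 1·20 = 2664.
2d = 2664 − 20 = 2644, so d = 1322 px.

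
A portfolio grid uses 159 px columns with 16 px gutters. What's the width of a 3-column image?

509 px

Span of 3: 3·159 + 2·16 = 477 + 32 = 509 px.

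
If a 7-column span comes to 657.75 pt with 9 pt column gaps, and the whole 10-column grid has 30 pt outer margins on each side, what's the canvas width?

657.75 − 6·9 = 603.75; ÷7 gives c = 86.25 pt.
Adding margins, columns and gutters: 60 + 862.5 + 81 = 1003.5 pt.

1003.5 pt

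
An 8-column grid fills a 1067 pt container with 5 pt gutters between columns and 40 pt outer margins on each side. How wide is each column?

119 pt

Inside the margins: 1067 − 80 = 987 pt.
8c + 7·5 = 987 → 8c = 952 → c = 119 pt.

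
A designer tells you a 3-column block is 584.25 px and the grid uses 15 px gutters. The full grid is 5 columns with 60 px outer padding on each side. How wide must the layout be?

584.25 − 2·15 = 554.25; ÷3 gives c = 184.75 px.
Layout = 2·60 + 5·184.75 + 4·15 = 120 + 923.75 + 60 = 1103.75 px.

1103.75 px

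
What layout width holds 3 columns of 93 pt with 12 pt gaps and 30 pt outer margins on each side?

Total width: 2·30 + 3·93 + 2·12 = 363 pt.

363 pt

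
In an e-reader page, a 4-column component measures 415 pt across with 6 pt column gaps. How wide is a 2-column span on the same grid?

4 columns + 3 column gaps: 4c + 3·6 = 415.
4c = 415 − 18 = 397, so c = 99.25 pt.
Span of 2: 2·99.25 + 1·6 = 198.5 + 6 = 204.5 pt.

204.5 pt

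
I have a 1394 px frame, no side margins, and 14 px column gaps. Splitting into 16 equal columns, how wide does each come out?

74 px

16 columns + 15 column gaps: 16c + 15·14 = 1394.
16c = 1394 − 210 = 1184, so c = 74 px.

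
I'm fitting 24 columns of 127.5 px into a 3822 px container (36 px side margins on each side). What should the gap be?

30 px

Take off 72 px of margins, leaving 3750 px.
Columns use 3060 px, leaving 690 px across 23 gaps = 30 px each.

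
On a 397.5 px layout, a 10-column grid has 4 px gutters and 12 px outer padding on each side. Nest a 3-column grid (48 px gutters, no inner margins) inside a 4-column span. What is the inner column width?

Outer content = 397.5 − 2·12 = 373.5 px.
373.5 − 9·4 = 337.5; ÷10 gives c = 33.75 px.
Span of 4: 4·33.75 + 3·4 = 135 + 12 = 147 px.
Subtracting 2 gutters of 48 leaves 51 for 3 columns, so d = 17 px.

17 px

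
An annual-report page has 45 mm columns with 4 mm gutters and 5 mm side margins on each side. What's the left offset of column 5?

Each column+gutter stride is 49 mm; 4 of them past the 5 mm margin is 5 + 196 = 201 mm.

201 mm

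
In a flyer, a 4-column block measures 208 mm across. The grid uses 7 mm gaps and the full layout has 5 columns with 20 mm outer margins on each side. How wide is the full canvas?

4 columns + 3 gaps: 4c + 3·7 = 208.
4c = 208 − 21 = 187, so c = 46.75 mm.
Adding margins, columns and gutters: 40 + 233.75 + 28 = 301.75 mm.

301.75 mm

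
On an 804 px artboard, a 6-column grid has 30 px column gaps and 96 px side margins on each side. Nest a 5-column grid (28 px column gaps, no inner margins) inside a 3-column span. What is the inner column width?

35.8 px

Subtract both margins: 804 − 2·96 = 612 px.
6c + 5·30 = 612 → 6c = 462 → c = 77 px.
3-column span = 3·77 + 2·30 = 291 px.
Subtracting 4 column gaps of 28 leaves 179 for 5 columns, so d = 35.8 px.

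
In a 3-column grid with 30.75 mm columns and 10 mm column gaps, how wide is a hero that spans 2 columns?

2-column span = 2·30.75 + 1·10 = 71.5 mm.

71.5 mm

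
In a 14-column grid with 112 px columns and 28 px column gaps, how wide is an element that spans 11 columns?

1512 px

Span of 11: 11·112 + 10·28 = 1232 + 280 = 1512 px.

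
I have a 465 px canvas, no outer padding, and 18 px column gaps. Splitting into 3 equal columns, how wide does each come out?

465 − 2·18 = 429; ÷3 gives c = 143 px.

143 px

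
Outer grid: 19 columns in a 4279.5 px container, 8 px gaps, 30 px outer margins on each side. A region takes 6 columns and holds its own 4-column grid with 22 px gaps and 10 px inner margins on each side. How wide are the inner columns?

310.25 px

Inside the margins: 4279.5 − 60 = 4219.5 px.
Subtracting 18 gaps of 8 leaves 4075.5 for 19 columns, so c = 214.5 px.
Span of 6: 6·214.5 + 5·8 = 1287 + 40 = 1327 px.
Inner content = 1327 − 2·10 = 1307 px.
4 columns + 3 gaps: 4d + 3·22 = 1307.
4d = 1307 − 66 = 1241, so d = 310.25 px.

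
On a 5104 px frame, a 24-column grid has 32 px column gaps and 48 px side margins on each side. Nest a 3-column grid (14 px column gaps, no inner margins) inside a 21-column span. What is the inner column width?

Outer content = 5104 − 2·48 = 5008 px.
5008 − 23·32 = 4272; ÷24 gives c = 178 px.
21 columns plus 20 column gaps: 3738 + 640 = 4378 px.
4378 − 2·14 = 4350; ÷3 gives d = 1450 px.

1450 px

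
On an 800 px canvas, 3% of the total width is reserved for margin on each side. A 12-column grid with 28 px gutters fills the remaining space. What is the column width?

37 px

Margins: 3% × 800 = 24 px each, so content = 800 − 48 = 752 px.
Subtracting 11 gutters of 28 leaves 444 for 12 columns, so c = 37 px.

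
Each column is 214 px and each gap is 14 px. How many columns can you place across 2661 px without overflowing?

k columns need k·214 + (k−1)·14 = k·228 − 14.
k·228 − 14 ≤ 2661 → k ≤ 2675 / 228 ≈ 11.73, so k = 11.

11 columns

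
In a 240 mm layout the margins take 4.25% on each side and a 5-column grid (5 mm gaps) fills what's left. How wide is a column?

240 × (1 − 2·4.25%) = 240 × 91.5% = 219.6 mm for the columns.
5 columns + 4 gaps: 5c + 4·5 = 219.6.
5c = 219.6 − 20 = 199.6, so c = 39.92 mm.

39.92 mm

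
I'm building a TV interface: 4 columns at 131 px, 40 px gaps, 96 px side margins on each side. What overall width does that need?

Total width: 2·96 + 4·131 + 3·40 = 836 px.

836 px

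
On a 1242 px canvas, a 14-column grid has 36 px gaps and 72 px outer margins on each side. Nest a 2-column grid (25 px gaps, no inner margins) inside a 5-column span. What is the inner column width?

172 px

Outer content = 1242 − 2·72 = 1098 px.
14 columns + 13 gaps: 14c + 13·36 = 1098.
14c = 1098 − 468 = 630, so c = 45 px.
5-column span = 5·45 + 4·36 = 369 px.
Subtracting 1 gap of 25 leaves 344 for 2 columns, so d = 172 px.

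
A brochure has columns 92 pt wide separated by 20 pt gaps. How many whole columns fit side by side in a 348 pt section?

3 columns

k columns need k·92 + (k−1)·20 = k·112 − 20.
k·112 − 20 ≤ 348 → k ≤ 368 / 112 ≈ 3.29, so k = 3.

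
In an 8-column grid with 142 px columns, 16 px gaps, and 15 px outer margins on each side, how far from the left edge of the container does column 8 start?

Column 8 starts at margin + 7·(column + gutter) = 15 + 7·158 = 1121 px.

1121 px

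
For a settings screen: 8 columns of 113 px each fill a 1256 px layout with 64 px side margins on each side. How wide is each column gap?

32 px

Inside the margins: 1256 − 128 = 1128 px.
8·113 + 7g = 1128 → 7g = 224 → g = 32 px.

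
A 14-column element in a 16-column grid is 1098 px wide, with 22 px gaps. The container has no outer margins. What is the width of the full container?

1258 px

1098 − 13·22 = 812; ÷14 gives c = 58 px.
Container = 16·58 + 15·22 = 928 + 330 = 1258 px.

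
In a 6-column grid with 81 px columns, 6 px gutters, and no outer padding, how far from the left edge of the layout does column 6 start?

Before column 6: 5 columns + 5 gutters.
Offset = 5·(81 + 6) = 5·87 = 435 px.

435 px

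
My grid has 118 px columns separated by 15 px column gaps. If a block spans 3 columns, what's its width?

384 px

3 columns plus 2 column gaps: 354 + 30 = 384 px.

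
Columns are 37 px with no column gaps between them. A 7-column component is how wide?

259 px

7-column span = 7·37 = 259 px.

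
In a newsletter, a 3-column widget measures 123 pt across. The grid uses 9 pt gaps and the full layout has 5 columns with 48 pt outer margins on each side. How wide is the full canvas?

307 pt

123 − 2·9 = 105; ÷3 gives c = 35 pt.
Total width: 2·48 + 5·35 + 4·9 = 307 pt.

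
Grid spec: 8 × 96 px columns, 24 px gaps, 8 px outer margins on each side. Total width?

Adding margins, columns and gutters: 16 + 768 + 168 = 952 px.

952 px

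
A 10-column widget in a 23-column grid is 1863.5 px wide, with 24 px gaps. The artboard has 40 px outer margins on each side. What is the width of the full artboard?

4397.25 px

10 columns + 9 gaps: 10c + 9·24 = 1863.5.
10c = 1863.5 − 216 = 1647.5, so c = 164.75 px.
Artboard = 2·40 + 23·164.75 + 22·24 = 80 + 3789.25 + 528 = 4397.25 px.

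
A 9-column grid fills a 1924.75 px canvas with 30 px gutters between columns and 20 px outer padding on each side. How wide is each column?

Inside the margins: 1924.75 − 40 = 1884.75 px.
9c + 8·30 = 1884.75 → 9c = 1644.75 → c = 182.75 px.

182.75 px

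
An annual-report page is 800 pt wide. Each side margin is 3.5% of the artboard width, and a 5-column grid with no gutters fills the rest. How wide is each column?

Each margin = 3.5% of 800 = 28 pt; content = 800 − 2·28 = 744 pt.
744 / 5 = 148.8 pt per column.

148.8 pt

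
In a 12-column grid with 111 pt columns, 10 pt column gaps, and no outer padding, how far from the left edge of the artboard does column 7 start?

726 pt

Before column 7: 6 columns + 6 column gaps.
Offset = 6·(111 + 10) = 6·121 = 726 pt.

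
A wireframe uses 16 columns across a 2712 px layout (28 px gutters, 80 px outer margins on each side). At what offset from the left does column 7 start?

Subtract both margins: 2712 − 2·80 = 2552 px.
16 columns + 15 gutters: 16c + 15·28 = 2552.
16c = 2552 − 420 = 2132, so c = 133.25 px.
Before column 7: the margin + 6 columns + 6 gutters.
Offset = 80 + 6·(133.25 + 28) = 80 + 967.5 = 1047.5 px.

1047.5 px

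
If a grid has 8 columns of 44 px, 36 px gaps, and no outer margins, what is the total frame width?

604 px

Frame = 8·44 + 7·36 = 352 + 252 = 604 px.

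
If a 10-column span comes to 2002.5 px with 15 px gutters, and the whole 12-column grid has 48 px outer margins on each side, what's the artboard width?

2502 px

10c + 9·15 = 2002.5 → 10c = 1867.5 → c = 186.75 px.
Adding margins, columns and gutters: 96 + 2241 + 165 = 2502 px.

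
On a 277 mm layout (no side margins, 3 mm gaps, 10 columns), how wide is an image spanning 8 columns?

221 mm

277 − 9·3 = 250; ÷10 gives c = 25 mm.
8-column span = 8·25 + 7·3 = 221 mm.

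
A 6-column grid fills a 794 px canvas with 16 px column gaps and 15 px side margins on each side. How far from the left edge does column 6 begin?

665 px

Content = 794 − 2·15 = 764 px.
6c + 5·16 = 764 → 6c = 684 → c = 114 px.
Column 6 starts at margin + 5·(column + gutter) = 15 + 5·130 = 665 px.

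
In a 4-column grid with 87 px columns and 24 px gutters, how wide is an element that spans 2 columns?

Span of 2: 2·87 + 1·24 = 174 + 24 = 198 px.

198 px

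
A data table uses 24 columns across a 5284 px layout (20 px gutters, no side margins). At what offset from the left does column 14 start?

5284 − 23·20 = 4824; ÷24 gives c = 201 px.
Each column+gutter stride is 221 px; with no margin, 13 of them is 2873 px.

2873 px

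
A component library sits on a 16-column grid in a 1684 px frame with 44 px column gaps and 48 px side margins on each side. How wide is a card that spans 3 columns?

262 px

Content width = 1684 − 2·48 = 1588 px.
Subtracting 15 column gaps of 44 leaves 928 for 16 columns, so c = 58 px.
Span of 3: 3·58 + 2·44 = 174 + 88 = 262 px.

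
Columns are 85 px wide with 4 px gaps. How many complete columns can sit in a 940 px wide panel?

10 columns

k columns need k·85 + (k−1)·4 = k·89 − 4.
k·89 − 4 ≤ 940 → k ≤ 944 / 89 ≈ 10.61, so k = 10.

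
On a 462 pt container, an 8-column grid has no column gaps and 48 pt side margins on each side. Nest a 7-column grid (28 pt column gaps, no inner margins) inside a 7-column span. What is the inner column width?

21.75 pt

Subtract both margins: 462 − 2·48 = 366 pt.
With no column gaps, each column is 366/8 = 45.75 pt.
7-column span = 7·45.75 = 320.25 pt.
7 columns + 6 column gaps: 7d + 6·28 = 320.25.
7d = 320.25 − 168 = 152.25, so d = 21.75 pt.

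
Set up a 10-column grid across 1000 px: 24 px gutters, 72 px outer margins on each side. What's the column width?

64 px

Take off 144 px of margins, leaving 856 px.
10c + 9·24 = 856 → 10c = 640 → c = 64 px.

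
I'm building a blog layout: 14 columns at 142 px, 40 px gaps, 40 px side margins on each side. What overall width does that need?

Adding margins, columns and gutters: 80 + 1988 + 520 = 2588 px.

2588 px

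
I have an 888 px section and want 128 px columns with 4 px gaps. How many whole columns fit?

6 columns: 6·128 + 5·4 = 788 px ≤ 888.
7 columns: 920 px > 888. So 6.

6 columns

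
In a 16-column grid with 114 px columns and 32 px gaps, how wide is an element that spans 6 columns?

6-column span = 6·114 + 5·32 = 844 px.

844 px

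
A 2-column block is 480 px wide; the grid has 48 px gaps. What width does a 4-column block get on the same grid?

1008 px

2 columns + 1 gap: 2c + 1·48 = 480.
2c = 480 − 48 = 432, so c = 216 px.
4 columns plus 3 gaps: 864 + 144 = 1008 px.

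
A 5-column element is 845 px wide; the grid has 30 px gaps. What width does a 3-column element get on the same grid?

495 px

5 columns + 4 gaps: 5c + 4·30 = 845.
5c = 845 − 120 = 725, so c = 145 px.
3-column span = 3·145 + 2·30 = 495 px.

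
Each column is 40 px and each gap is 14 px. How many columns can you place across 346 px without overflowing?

6 columns

6 columns: 6·40 + 5·14 = 310 px ≤ 346.
7 columns: 364 px > 346. So 6.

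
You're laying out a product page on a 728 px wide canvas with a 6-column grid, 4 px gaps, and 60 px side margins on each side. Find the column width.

Content width = 728 − 2·60 = 608 px.
6 columns + 5 gaps: 6c + 5·4 = 608.
6c = 608 − 20 = 588, so c = 98 px.

98 px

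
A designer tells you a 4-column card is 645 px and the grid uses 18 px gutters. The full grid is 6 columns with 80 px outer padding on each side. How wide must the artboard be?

4 columns + 3 gutters: 4c + 3·18 = 645.
4c = 645 − 54 = 591, so c = 147.75 px.
Adding margins, columns and gutters: 160 + 886.5 + 90 = 1136.5 px.

1136.5 px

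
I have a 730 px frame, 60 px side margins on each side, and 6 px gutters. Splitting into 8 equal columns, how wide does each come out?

71 px

Content width = 730 − 2·60 = 610 px.
8 columns + 7 gutters: 8c + 7·6 = 610.
8c = 610 − 42 = 568, so c = 71 px.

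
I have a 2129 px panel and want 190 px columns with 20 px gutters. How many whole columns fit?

10 columns

k columns need k·190 + (k−1)·20 = k·210 − 20.
k·210 − 20 ≤ 2129 → k ≤ 2149 / 210 ≈ 10.23, so k = 10.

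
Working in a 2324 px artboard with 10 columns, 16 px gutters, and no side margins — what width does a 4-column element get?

10 columns + 9 gutters: 10c + 9·16 = 2324.
10c = 2324 − 144 = 2180, so c = 218 px.
4-column span = 4·218 + 3·16 = 920 px.

920 px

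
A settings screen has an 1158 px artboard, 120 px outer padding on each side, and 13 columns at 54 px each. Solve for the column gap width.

Content width = 1158 − 2·120 = 918 px.
13 columns take 13·54 = 702 px; remaining 216 splits into 12 column gaps.
g = 216 / 12 = 18 px.

18 px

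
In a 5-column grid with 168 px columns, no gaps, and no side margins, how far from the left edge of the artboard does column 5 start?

672 px

Before column 5: 4 columns + 4 gaps.
Offset = 4·(168 + 0) = 4·168 = 672 px.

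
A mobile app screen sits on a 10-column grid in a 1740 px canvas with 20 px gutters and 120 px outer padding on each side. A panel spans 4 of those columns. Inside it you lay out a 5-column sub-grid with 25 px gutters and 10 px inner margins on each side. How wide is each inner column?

93.6 px

Subtract both margins: 1740 − 2·120 = 1500 px.
10c + 9·20 = 1500 → 10c = 1320 → c = 132 px.
4-column span = 4·132 + 3·20 = 588 px.
Inner content = 588 − 2·10 = 568 px.
Subtracting 4 gutters of 25 leaves 468 for 5 columns, so d = 93.6 px.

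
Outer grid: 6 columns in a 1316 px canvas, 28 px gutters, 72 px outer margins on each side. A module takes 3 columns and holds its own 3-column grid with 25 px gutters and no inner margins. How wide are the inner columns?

Outer content = 1316 − 2·72 = 1172 px.
6 columns + 5 gutters: 6c + 5·28 = 1172.
6c = 1172 − 140 = 1032, so c = 172 px.
3-column span = 3·172 + 2·28 = 572 px.
3 columns + 2 gutters: 3d + 2·25 = 572.
3d = 572 − 50 = 522, so d = 174 px.

174 px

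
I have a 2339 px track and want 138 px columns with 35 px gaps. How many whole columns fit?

13 columns

13 columns: 13·138 + 12·35 = 2214 px ≤ 2339.
14 columns: 2387 px > 2339. So 13.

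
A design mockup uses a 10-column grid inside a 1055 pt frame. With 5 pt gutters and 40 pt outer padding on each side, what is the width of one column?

Subtract both margins: 1055 − 2·40 = 975 pt.
10 columns + 9 gutters: 10c + 9·5 = 975.
10c = 975 − 45 = 930, so c = 93 pt.

93 pt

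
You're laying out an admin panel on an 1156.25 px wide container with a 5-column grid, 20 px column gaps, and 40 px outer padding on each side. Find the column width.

Content width = 1156.25 − 2·40 = 1076.25 px.
5 columns + 4 column gaps: 5c + 4·20 = 1076.25.
5c = 1076.25 − 80 = 996.25, so c = 199.25 px.

199.25 px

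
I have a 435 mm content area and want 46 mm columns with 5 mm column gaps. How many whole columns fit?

8 columns: 8·46 + 7·5 = 403 mm ≤ 435.
9 columns: 454 mm > 435. So 8.

8 columns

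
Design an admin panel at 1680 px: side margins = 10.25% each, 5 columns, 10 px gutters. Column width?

Margins: 10.25% × 1680 = 172.2 px each, so content = 1680 − 344.4 = 1335.6 px.
Subtracting 4 gutters of 10 leaves 1295.6 for 5 columns, so c = 259.12 px.

259.12 px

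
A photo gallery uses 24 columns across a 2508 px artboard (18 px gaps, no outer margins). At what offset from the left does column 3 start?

210.5 px

Subtracting 23 gaps of 18 leaves 2094 for 24 columns, so c = 87.25 px.
Before column 3: 2 columns + 2 gaps.
Offset = 2·(87.25 + 18) = 2·105.25 = 210.5 px.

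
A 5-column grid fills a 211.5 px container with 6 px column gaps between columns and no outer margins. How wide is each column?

5 columns + 4 column gaps: 5c + 4·6 = 211.5.
5c = 211.5 − 24 = 187.5, so c = 37.5 px.

37.5 px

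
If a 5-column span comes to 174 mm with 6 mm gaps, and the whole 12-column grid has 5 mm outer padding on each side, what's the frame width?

436 mm

174 − 4·6 = 150; ÷5 gives c = 30 mm.
Frame = 2·5 + 12·30 + 11·6 = 10 + 360 + 66 = 436 mm.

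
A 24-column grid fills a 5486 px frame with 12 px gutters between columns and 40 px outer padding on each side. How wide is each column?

Inside the margins: 5486 − 80 = 5406 px.
24 columns + 23 gutters: 24c + 23·12 = 5406.
24c = 5406 − 276 = 5130, so c = 213.75 px.

213.75 px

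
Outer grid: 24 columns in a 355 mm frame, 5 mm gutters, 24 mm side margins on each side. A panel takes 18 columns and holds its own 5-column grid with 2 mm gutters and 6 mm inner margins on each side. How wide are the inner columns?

41.8 mm

Outer content = 355 − 2·24 = 307 mm.
24 columns + 23 gutters: 24c + 23·5 = 307.
24c = 307 − 115 = 192, so c = 8 mm.
Span of 18: 18·8 + 17·5 = 144 + 85 = 229 mm.
Inner content = 229 − 2·6 = 217 mm.
Subtracting 4 gutters of 2 leaves 209 for 5 columns, so d = 41.8 mm.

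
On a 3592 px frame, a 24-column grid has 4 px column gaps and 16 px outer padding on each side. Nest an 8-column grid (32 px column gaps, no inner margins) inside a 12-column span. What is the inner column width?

194.25 px

Subtract both margins: 3592 − 2·16 = 3560 px.
24c + 23·4 = 3560 → 24c = 3468 → c = 144.5 px.
Span of 12: 12·144.5 + 11·4 = 1734 + 44 = 1778 px.
8 columns + 7 column gaps: 8d + 7·32 = 1778.
8d = 1778 − 224 = 1554, so d = 194.25 px.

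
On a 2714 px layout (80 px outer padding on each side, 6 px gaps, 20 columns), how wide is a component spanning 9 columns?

Take off 160 px of margins, leaving 2554 px.
2554 − 19·6 = 2440; ÷20 gives c = 122 px.
Span of 9: 9·122 + 8·6 = 1098 + 48 = 1146 px.

1146 px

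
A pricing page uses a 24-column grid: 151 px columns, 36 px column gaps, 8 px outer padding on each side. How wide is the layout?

4468 px

Total width: 2·8 + 24·151 + 23·36 = 4468 px.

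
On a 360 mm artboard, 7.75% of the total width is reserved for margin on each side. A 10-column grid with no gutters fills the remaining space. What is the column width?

Margins: 7.75% × 360 = 27.9 mm each, so content = 360 − 55.8 = 304.2 mm.
With no gutters, each column is 304.2/10 = 30.42 mm.

30.42 mm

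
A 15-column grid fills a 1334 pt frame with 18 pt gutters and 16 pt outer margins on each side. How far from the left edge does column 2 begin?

Inside the margins: 1334 − 32 = 1302 pt.
15c + 14·18 = 1302 → 15c = 1050 → c = 70 pt.
Column 2 starts at margin + 1·(column + gutter) = 16 + 1·88 = 104 pt.

104 pt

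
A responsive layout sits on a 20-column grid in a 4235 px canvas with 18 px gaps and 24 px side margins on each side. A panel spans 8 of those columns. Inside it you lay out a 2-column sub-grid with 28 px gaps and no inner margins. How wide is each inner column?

Subtract both margins: 4235 − 2·24 = 4187 px.
Subtracting 19 gaps of 18 leaves 3845 for 20 columns, so c = 192.25 px.
8 columns plus 7 gaps: 1538 + 126 = 1664 px.
2d + 1·28 = 1664 → 2d = 1636 → d = 818 px.

818 px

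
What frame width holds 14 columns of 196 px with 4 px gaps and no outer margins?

2796 px

Total width: 14·196 + 13·4 = 2796 px.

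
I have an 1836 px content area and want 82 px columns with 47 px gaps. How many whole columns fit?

Each extra column adds 82 + 47 = 129 px.
(1836 + 47) / 129 = 14.60, so 14 columns fit.

14 columns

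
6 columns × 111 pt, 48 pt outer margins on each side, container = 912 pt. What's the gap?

Take off 96 pt of margins, leaving 816 pt.
6·111 + 5g = 816 → 5g = 150 → g = 30 pt.

30 pt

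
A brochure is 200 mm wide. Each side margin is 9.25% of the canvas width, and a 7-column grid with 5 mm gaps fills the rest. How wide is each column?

200 × (1 − 2·9.25%) = 200 × 81.5% = 163 mm for the columns.
Subtracting 6 gaps of 5 leaves 133 for 7 columns, so c = 19 mm.

19 mm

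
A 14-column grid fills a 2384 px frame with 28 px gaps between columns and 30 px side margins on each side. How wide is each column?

Take off 60 px of margins, leaving 2324 px.
14 columns + 13 gaps: 14c + 13·28 = 2324.
14c = 2324 − 364 = 1960, so c = 140 px.

140 px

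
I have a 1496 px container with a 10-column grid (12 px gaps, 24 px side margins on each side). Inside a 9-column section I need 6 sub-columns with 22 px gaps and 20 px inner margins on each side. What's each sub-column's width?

Outer content = 1496 − 2·24 = 1448 px.
10c + 9·12 = 1448 → 10c = 1340 → c = 134 px.
Span of 9: 9·134 + 8·12 = 1206 + 96 = 1302 px.
Inner content = 1302 − 2·20 = 1262 px.
6d + 5·22 = 1262 → 6d = 1152 → d = 192 px.

192 px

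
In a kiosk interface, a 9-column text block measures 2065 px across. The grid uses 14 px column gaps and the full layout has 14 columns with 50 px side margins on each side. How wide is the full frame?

3320 px

Subtracting 8 column gaps of 14 leaves 1953 for 9 columns, so c = 217 px.
Total width: 2·50 + 14·217 + 13·14 = 3320 px.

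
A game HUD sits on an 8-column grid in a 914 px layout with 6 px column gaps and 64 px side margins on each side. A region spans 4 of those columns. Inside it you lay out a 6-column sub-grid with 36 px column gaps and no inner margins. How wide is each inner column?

35 px

Take off 128 px of margins, leaving 786 px.
Subtracting 7 column gaps of 6 leaves 744 for 8 columns, so c = 93 px.
4-column span = 4·93 + 3·6 = 390 px.
6 columns + 5 column gaps: 6d + 5·36 = 390.
6d = 390 − 180 = 210, so d = 35 px.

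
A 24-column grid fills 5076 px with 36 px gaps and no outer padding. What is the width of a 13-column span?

24 columns + 23 gaps: 24c + 23·36 = 5076.
24c = 5076 − 828 = 4248, so c = 177 px.
Span of 13: 13·177 + 12·36 = 2301 + 432 = 2733 px.

2733 px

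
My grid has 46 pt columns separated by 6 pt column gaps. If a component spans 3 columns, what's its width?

150 pt

Span of 3: 3·46 + 2·6 = 138 + 12 = 150 pt.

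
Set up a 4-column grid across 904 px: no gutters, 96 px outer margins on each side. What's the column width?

178 px

Inside the margins: 904 − 192 = 712 px.
With no gutters, each column is 712/4 = 178 px.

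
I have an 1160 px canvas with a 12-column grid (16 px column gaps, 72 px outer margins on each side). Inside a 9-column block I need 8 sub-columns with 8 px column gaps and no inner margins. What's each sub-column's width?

87.75 px

Subtract both margins: 1160 − 2·72 = 1016 px.
1016 − 11·16 = 840; ÷12 gives c = 70 px.
Span of 9: 9·70 + 8·16 = 630 + 128 = 758 px.
8 columns + 7 column gaps: 8d + 7·8 = 758.
8d = 758 − 56 = 702, so d = 87.75 px.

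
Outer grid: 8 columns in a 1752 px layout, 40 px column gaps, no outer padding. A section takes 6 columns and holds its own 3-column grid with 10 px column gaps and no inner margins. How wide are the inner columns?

1752 − 7·40 = 1472; ÷8 gives c = 184 px.
6 columns plus 5 column gaps: 1104 + 200 = 1304 px.
3d + 2·10 = 1304 → 3d = 1284 → d = 428 px.

428 px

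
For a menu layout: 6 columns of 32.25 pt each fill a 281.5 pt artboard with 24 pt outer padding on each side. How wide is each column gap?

8 pt

Inside the margins: 281.5 − 48 = 233.5 pt.
6·32.25 + 5g = 233.5 → 5g = 40 → g = 8 pt.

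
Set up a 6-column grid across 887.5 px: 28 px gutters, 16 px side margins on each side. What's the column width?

119.25 px

Subtract both margins: 887.5 − 2·16 = 855.5 px.
6 columns + 5 gutters: 6c + 5·28 = 855.5.
6c = 855.5 − 140 = 715.5, so c = 119.25 px.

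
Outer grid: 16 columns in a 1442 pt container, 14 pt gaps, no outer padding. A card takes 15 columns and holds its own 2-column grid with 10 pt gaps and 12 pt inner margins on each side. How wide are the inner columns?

658.5 pt

Subtracting 15 gaps of 14 leaves 1232 for 16 columns, so c = 77 pt.
15-column span = 15·77 + 14·14 = 1351 pt.
Inner content = 1351 − 2·12 = 1327 pt.
Subtracting 1 gap of 10 leaves 1317 for 2 columns, so d = 658.5 pt.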